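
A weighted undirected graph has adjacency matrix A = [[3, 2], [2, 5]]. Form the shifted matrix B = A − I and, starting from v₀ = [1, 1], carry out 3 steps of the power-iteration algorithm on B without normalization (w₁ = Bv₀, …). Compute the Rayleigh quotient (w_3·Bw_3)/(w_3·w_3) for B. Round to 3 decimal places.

5.236

B = A − I has rows (2, 2); (2, 4)
w1 = Bv₀ = (2·1 + 2·1; 2·1 + 4·1) = (4, 6)
w2 = Bw1 = (2·4 + 2·6; 2·4 + 4·6) = (20, 32)
w3 = Bw2 = (104, 168)
Bw3 = (544, 880)
w3·Bw3 = 204416; w3·w3 = 39040; μ ≈ 204416/39040 = 5.236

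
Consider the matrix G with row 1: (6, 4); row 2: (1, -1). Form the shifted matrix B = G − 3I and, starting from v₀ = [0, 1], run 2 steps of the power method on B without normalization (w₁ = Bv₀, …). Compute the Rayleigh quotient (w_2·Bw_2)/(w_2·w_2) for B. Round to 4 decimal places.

B = G − 3I has rows (3, 4); (1, -4)
w1 = Bv₀ = (3·0 + 4·1; 1·0 + (-4)·1) = (4, -4)
w2 = Bw1 = (3·4 + 4·(-4); 1·4 + (-4)·(-4)) = (-4, 20)
Bw2 = (68, -84)
w2·Bw2 = -1952; w2·w2 = 416; μ ≈ -1952/416 = -4.6923

μ ≈ -4.6923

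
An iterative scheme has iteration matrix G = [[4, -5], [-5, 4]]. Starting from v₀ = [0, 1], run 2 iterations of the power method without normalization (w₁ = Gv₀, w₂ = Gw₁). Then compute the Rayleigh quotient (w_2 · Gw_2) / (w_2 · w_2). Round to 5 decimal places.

λ ≈ 8.99848

w1 = Gv₀ = (4·0 + (-5)·1; (-5)·0 + 4·1) = (-5, 4)
w2 = Gw1 = (4·(-5) + (-5)·4; (-5)·(-5) + 4·4) = (-40, 41)
Gw2 = (-365, 364)
w2·Gw2 = (-40)·(-365) + 41·364 = 29524; w2·w2 = (-40)·(-40) + 41·41 = 3281
λ ≈ 29524/3281 = 8.99848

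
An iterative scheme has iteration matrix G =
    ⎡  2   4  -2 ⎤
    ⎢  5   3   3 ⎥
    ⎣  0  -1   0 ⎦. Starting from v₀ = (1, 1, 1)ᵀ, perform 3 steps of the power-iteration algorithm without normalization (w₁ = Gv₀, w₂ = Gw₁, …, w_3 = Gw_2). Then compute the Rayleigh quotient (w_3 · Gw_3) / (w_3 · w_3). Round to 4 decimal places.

w1 = Gv₀ = (2·1 + 4·1 + (-2)·1; 5·1 + 3·1 + 3·1; 0·1 + (-1)·1 + 0·1) = (4, 11, -1)
w2 = Gw1 = (2·4 + 4·11 + (-2)·(-1); 5·4 + 3·11 + 3·(-1); 0·4 + (-1)·11 + 0·(-1)) = (54, 50, -11)
w3 = Gw2 = (330, 387, -50)
Gw3 = (2308, 2661, -387)
w3·Gw3 = 330·2308 + 387·2661 + (-50)·(-387) = 1810797; w3·w3 = 330·330 + 387·387 + (-50)·(-50) = 261169
λ ≈ 1810797/261169 = 6.9334

λ ≈ 6.9334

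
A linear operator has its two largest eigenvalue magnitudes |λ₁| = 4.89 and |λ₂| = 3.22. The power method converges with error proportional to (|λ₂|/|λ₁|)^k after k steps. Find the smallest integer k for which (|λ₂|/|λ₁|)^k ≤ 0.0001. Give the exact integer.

23

|λ₂/λ₁| = 3.22/4.89 = 0.65849
Need k ≥ ln(0.0001) / ln(0.65849) = -9.2103 / -0.4178 ≈ 22.044
Smallest integer k satisfying the bound: 23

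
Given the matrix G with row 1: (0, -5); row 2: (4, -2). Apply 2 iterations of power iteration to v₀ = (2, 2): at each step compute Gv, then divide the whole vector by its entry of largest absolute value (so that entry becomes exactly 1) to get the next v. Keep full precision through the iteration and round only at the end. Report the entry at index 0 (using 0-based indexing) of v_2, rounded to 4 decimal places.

0.4167

Gv0 = (-10.00000, 4.00000); divide by -10.00000 → v1 = (1.00000, -0.40000)
Gv1 = (2.00000, 4.80000); divide by 4.80000 → v2 = (0.41667, 1.00000)
Requested entry of v2: -20/-48 = 0.4167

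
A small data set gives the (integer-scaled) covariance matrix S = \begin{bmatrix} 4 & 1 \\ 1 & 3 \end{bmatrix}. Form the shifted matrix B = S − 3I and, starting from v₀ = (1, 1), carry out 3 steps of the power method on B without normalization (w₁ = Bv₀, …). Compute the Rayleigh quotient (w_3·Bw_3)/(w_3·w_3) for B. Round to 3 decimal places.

μ ≈ 1.618

B = S − 3I has rows (1, 1); (1, 0)
w1 = Bv₀ = (1·1 + 1·1; 1·1 + 0·1) = (2, 1)
w2 = Bw1 = (1·2 + 1·1; 1·2 + 0·1) = (3, 2)
w3 = Bw2 = (5, 3)
Bw3 = (8, 5)
w3·Bw3 = 55; w3·w3 = 34; μ ≈ 55/34 = 1.618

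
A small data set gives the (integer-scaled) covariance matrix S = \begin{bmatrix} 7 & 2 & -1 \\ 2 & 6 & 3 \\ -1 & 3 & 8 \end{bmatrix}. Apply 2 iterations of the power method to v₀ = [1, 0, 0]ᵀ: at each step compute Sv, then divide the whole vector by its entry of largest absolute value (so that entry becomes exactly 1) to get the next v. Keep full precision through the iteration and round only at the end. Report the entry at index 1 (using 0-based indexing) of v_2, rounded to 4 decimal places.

Sv0 = (7.00000, 2.00000, -1.00000); divide by 7.00000 → v1 = (1.00000, 0.28571, -0.14286)
Sv1 = (7.71429, 3.28571, -1.28571); divide by 7.71429 → v2 = (1.00000, 0.42593, -0.16667)
Requested entry of v2: 23/54 = 0.4259

0.4259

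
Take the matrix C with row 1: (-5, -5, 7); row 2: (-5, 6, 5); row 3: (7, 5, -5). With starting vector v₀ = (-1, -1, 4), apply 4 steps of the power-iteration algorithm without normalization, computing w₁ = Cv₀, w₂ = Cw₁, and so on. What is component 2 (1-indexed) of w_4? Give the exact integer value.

-51196

w1 = Cv₀ = (38, 19, -32)
w2 = Cw1 = (-509, -236, 521)
w3 = Cw2 = (7372, 3734, -7348)
w4 = Cw3 = (-106966, -51196, 107014)
The requested component of w4 is -51196.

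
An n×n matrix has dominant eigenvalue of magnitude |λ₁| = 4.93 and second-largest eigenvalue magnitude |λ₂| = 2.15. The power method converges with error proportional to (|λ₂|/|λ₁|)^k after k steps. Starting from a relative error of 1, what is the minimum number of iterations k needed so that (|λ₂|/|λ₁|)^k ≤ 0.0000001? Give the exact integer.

20

|λ₂/λ₁| = 2.15/4.93 = 0.43611
Need k ≥ ln(0.0000001) / ln(0.43611) = -16.1181 / -0.8299 ≈ 19.422
Smallest integer k satisfying the bound: 20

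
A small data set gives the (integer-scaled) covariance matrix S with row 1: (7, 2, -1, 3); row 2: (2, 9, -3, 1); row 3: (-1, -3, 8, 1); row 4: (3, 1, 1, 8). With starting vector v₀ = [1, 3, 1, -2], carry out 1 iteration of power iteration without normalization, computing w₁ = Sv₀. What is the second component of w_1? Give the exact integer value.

24

w1 = Sv₀ = (7·1 + 2·3 + (-1)·1 + 3·(-2); 2·1 + 9·3 + (-3)·1 + 1·(-2); (-1)·1 + (-3)·3 + 8·1 + 1·(-2); 3·1 + 1·3 + 1·1 + 8·(-2)) = (6, 24, -4, -9)
The requested component of w1 is 24.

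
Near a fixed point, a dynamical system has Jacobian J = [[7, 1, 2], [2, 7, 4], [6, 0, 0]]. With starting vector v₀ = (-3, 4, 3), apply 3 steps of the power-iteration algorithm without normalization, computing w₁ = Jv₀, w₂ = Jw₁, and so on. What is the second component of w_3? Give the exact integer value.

w1 = Jv₀ = (7·(-3) + 1·4 + 2·3; 2·(-3) + 7·4 + 4·3; 6·(-3) + 0·4 + 0·3) = (-11, 34, -18)
w2 = Jw1 = (7·(-11) + 1·34 + 2·(-18); 2·(-11) + 7·34 + 4·(-18); 6·(-11) + 0·34 + 0·(-18)) = (-79, 144, -66)
w3 = Jw2 = (-541, 586, -474)
The requested component of w3 is 586.

586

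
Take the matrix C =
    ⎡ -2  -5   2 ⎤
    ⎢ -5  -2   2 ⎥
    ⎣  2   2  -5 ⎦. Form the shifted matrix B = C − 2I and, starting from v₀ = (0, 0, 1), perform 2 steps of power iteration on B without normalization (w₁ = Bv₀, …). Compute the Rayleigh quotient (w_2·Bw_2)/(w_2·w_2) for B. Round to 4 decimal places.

B = C − 2I has rows (-4, -5, 2); (-5, -4, 2); (2, 2, -7)
w1 = Bv₀ = ((-4)·0 + (-5)·0 + 2·1; (-5)·0 + (-4)·0 + 2·1; 2·0 + 2·0 + (-7)·1) = (2, 2, -7)
w2 = Bw1 = ((-4)·2 + (-5)·2 + 2·(-7); (-5)·2 + (-4)·2 + 2·(-7); 2·2 + 2·2 + (-7)·(-7)) = (-32, -32, 57)
Bw2 = (402, 402, -527)
w2·Bw2 = -55767; w2·w2 = 5297; μ ≈ -55767/5297 = -10.5280

-10.5280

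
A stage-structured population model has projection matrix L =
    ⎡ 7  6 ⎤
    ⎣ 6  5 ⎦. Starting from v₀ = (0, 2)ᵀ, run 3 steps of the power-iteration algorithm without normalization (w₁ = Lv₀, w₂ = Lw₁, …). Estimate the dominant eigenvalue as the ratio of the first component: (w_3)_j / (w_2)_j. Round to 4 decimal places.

w1 = Lv₀ = (7·0 + 6·2; 6·0 + 5·2) = (12, 10)
w2 = Lw1 = (7·12 + 6·10; 6·12 + 5·10) = (144, 122)
w3 = Lw2 = (1740, 1474)
Ratio at component: 1740 / 144 = 12.0833

12.0833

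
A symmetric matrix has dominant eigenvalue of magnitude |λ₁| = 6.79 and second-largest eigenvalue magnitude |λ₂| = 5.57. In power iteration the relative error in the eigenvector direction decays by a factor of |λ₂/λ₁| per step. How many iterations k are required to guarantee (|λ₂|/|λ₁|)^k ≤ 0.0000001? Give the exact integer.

82

|λ₂/λ₁| = 5.57/6.79 = 0.82032
Need k ≥ ln(0.0000001) / ln(0.82032) = -16.1181 / -0.1981 ≈ 81.382
Smallest integer k satisfying the bound: 82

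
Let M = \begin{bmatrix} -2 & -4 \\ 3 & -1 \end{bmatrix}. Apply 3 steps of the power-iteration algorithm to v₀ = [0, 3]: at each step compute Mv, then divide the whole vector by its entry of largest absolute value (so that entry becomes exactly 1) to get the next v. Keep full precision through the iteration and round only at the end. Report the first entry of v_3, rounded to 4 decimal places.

Mv0 = (-12.00000, -3.00000); divide by -12.00000 → v1 = (1.00000, 0.25000)
Mv1 = (-3.00000, 2.75000); divide by -3.00000 → v2 = (1.00000, -0.91667)
Mv2 = (1.66667, 3.91667); divide by 3.91667 → v3 = (0.42553, 1.00000)
Requested entry of v3: 60/141 = 0.4255

0.4255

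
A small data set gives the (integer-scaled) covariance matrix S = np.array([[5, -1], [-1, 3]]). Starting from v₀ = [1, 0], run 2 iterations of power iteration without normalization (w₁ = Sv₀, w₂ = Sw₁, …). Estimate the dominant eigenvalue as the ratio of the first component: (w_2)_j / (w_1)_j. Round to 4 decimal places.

w1 = Sv₀ = (5·1 + (-1)·0; (-1)·1 + 3·0) = (5, -1)
w2 = Sw1 = (5·5 + (-1)·(-1); (-1)·5 + 3·(-1)) = (26, -8)
Ratio at component: 26 / 5 = 5.2000

5.2000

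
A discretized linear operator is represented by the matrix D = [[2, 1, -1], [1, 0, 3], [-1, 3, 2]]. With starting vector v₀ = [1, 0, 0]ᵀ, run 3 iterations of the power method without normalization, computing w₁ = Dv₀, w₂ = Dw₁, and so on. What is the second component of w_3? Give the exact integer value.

w1 = Dv₀ = (2, 1, -1)
w2 = Dw1 = (6, -1, -1)
w3 = Dw2 = (12, 3, -11)
The requested component of w3 is 3.

3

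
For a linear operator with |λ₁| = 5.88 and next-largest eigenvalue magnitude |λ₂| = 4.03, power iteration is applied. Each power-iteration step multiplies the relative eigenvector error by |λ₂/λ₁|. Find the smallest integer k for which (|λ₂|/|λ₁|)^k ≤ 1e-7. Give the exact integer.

43

|λ₂/λ₁| = 4.03/5.88 = 0.68537
Need k ≥ ln(1e-7) / ln(0.68537) = -16.1181 / -0.3778 ≈ 42.664
Smallest integer k satisfying the bound: 43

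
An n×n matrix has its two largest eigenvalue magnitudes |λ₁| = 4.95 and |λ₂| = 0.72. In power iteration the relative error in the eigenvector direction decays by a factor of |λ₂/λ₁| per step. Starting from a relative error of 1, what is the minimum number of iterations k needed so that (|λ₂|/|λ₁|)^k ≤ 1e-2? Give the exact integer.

3

|λ₂/λ₁| = 0.72/4.95 = 0.14545
Need k ≥ ln(1e-2) / ln(0.14545) = -4.6052 / -1.9279 ≈ 2.389
Smallest integer k satisfying the bound: 3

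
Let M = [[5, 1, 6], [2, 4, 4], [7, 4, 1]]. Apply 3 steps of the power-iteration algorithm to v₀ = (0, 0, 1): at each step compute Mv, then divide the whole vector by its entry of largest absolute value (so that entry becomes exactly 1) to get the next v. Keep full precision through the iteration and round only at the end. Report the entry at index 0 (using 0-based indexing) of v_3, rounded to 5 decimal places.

Mv0 = (6.000000, 4.000000, 1.000000); divide by 6.000000 → v1 = (1.000000, 0.666667, 0.166667)
Mv1 = (6.666667, 5.333333, 9.833333); divide by 9.833333 → v2 = (0.677966, 0.542373, 1.000000)
Mv2 = (9.932203, 7.525424, 7.915254); divide by 9.932203 → v3 = (1.000000, 0.757679, 0.796928)
Requested entry of v3: 586/586 = 1.00000

1.00000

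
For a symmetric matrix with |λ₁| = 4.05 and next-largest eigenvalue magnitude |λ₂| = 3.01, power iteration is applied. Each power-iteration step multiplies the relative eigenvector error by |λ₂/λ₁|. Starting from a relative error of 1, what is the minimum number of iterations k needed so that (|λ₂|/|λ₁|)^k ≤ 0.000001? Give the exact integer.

|λ₂/λ₁| = 3.01/4.05 = 0.74321
Need k ≥ ln(0.000001) / ln(0.74321) = -13.8155 / -0.2968 ≈ 46.552
Smallest integer k satisfying the bound: 47

47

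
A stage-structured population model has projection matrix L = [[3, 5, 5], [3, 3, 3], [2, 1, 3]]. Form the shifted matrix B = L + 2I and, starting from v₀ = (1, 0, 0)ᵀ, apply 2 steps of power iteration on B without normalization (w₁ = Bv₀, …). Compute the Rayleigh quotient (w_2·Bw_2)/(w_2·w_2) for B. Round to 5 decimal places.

B = L + 2I has rows (5, 5, 5); (3, 5, 3); (2, 1, 5)
w1 = Bv₀ = (5, 3, 2)
w2 = Bw1 = (50, 36, 23)
Bw2 = (545, 399, 251)
w2·Bw2 = 47387; w2·w2 = 4325; μ ≈ 47387/4325 = 10.95653

10.95653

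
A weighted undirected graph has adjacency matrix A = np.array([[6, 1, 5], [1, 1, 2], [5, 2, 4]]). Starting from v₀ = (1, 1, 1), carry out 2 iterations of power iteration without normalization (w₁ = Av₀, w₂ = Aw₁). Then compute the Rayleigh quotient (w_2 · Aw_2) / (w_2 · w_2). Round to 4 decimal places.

w1 = Av₀ = (6·1 + 1·1 + 5·1; 1·1 + 1·1 + 2·1; 5·1 + 2·1 + 4·1) = (12, 4, 11)
w2 = Aw1 = (6·12 + 1·4 + 5·11; 1·12 + 1·4 + 2·11; 5·12 + 2·4 + 4·11) = (131, 38, 112)
Aw2 = (1384, 393, 1179)
w2·Aw2 = 131·1384 + 38·393 + 112·1179 = 328286; w2·w2 = 131·131 + 38·38 + 112·112 = 31149
λ ≈ 328286/31149 = 10.5392

10.5392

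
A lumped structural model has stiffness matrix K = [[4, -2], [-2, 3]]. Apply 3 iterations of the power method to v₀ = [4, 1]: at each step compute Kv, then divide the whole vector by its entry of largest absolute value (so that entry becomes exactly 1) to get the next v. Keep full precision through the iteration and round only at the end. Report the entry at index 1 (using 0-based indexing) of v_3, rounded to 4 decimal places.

Kv0 = (14.00000, -5.00000); divide by 14.00000 → v1 = (1.00000, -0.35714)
Kv1 = (4.71429, -3.07143); divide by 4.71429 → v2 = (1.00000, -0.65152)
Kv2 = (5.30303, -3.95455); divide by 5.30303 → v3 = (1.00000, -0.74571)
Requested entry of v3: -261/350 = -0.7457

-0.7457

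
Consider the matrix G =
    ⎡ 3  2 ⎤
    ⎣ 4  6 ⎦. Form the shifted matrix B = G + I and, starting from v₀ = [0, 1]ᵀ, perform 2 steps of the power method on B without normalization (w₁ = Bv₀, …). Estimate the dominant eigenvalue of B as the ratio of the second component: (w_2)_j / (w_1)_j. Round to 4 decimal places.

μ ≈ 8.1429

B = G + I has rows (4, 2); (4, 7)
w1 = Bv₀ = (2, 7)
w2 = Bw1 = (22, 57)
Ratio: 57/7 = 8.1429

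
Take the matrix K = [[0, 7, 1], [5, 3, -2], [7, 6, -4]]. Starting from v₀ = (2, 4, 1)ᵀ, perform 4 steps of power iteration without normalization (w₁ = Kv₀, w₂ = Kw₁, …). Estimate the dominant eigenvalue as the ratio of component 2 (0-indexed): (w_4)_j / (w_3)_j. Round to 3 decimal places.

w1 = Kv₀ = (0·2 + 7·4 + 1·1; 5·2 + 3·4 + (-2)·1; 7·2 + 6·4 + (-4)·1) = (29, 20, 34)
w2 = Kw1 = (0·29 + 7·20 + 1·34; 5·29 + 3·20 + (-2)·34; 7·29 + 6·20 + (-4)·34) = (174, 137, 187)
w3 = Kw2 = (1146, 907, 1292)
w4 = Kw3 = (7641, 5867, 8296)
Ratio at component: 8296 / 1292 = 6.421

6.421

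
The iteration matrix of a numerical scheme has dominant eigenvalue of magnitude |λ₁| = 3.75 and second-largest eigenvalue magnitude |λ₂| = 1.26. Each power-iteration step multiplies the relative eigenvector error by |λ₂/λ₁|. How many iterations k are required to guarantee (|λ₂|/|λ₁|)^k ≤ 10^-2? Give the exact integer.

5

|λ₂/λ₁| = 1.26/3.75 = 0.33600
Need k ≥ ln(10^-2) / ln(0.33600) = -4.6052 / -1.0906 ≈ 4.222
Smallest integer k satisfying the bound: 5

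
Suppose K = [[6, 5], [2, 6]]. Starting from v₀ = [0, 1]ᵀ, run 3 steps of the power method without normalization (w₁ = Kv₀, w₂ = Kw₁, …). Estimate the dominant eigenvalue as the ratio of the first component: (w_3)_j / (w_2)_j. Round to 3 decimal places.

w1 = Kv₀ = (6·0 + 5·1; 2·0 + 6·1) = (5, 6)
w2 = Kw1 = (6·5 + 5·6; 2·5 + 6·6) = (60, 46)
w3 = Kw2 = (590, 396)
Ratio at component: 590 / 60 = 9.833

λ ≈ 9.833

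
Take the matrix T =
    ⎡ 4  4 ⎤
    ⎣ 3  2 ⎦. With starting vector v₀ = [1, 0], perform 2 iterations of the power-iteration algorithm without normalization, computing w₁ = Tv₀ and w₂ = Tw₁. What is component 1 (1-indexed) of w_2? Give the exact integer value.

w1 = Tv₀ = (4, 3)
w2 = Tw1 = (28, 18)
The requested component of w2 is 28.

28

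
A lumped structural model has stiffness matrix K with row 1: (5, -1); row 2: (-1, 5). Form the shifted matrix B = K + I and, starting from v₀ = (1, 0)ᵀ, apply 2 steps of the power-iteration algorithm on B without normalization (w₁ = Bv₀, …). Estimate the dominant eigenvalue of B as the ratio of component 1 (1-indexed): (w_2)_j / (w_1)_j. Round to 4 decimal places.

B = K + I has rows (6, -1); (-1, 6)
w1 = Bv₀ = (6, -1)
w2 = Bw1 = (37, -12)
Ratio: 37/6 = 6.1667

μ ≈ 6.1667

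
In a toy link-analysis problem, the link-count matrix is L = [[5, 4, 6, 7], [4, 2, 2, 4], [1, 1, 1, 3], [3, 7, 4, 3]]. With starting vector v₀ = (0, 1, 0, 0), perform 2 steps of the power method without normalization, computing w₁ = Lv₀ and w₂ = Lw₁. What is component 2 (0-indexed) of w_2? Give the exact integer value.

w1 = Lv₀ = (4, 2, 1, 7)
w2 = Lw1 = (83, 50, 28, 51)
The requested component of w2 is 28.

28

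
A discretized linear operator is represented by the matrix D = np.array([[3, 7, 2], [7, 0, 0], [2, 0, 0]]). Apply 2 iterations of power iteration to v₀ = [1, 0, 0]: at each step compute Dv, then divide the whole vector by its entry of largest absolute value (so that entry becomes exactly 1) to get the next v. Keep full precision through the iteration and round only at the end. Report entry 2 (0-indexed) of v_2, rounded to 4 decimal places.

Dv0 = (3.00000, 7.00000, 2.00000); divide by 7.00000 → v1 = (0.42857, 1.00000, 0.28571)
Dv1 = (8.85714, 3.00000, 0.85714); divide by 8.85714 → v2 = (1.00000, 0.33871, 0.09677)
Requested entry of v2: 6/62 = 0.0968

0.0968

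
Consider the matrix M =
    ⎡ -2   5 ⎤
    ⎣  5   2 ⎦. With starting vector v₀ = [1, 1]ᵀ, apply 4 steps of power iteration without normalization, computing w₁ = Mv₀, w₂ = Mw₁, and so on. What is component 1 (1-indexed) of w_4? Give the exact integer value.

w1 = Mv₀ = (3, 7)
w2 = Mw1 = (29, 29)
w3 = Mw2 = (87, 203)
w4 = Mw3 = (841, 841)
The requested component of w4 is 841.

841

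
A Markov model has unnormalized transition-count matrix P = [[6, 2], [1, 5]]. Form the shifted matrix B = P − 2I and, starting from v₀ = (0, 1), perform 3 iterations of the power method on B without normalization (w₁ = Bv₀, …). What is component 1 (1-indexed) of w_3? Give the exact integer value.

78

B = P − 2I has rows (4, 2); (1, 3)
w1 = Bv₀ = (4·0 + 2·1; 1·0 + 3·1) = (2, 3)
w2 = Bw1 = (4·2 + 2·3; 1·2 + 3·3) = (14, 11)
w3 = Bw2 = (78, 47)
Requested component of w3: 78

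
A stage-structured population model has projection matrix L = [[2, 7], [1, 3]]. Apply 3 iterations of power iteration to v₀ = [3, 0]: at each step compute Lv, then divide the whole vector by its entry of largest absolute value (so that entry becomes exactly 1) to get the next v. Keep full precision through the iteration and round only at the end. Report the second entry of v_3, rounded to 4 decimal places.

0.4561

Lv0 = (6.00000, 3.00000); divide by 6.00000 → v1 = (1.00000, 0.50000)
Lv1 = (5.50000, 2.50000); divide by 5.50000 → v2 = (1.00000, 0.45455)
Lv2 = (5.18182, 2.36364); divide by 5.18182 → v3 = (1.00000, 0.45614)
Requested entry of v3: 78/171 = 0.4561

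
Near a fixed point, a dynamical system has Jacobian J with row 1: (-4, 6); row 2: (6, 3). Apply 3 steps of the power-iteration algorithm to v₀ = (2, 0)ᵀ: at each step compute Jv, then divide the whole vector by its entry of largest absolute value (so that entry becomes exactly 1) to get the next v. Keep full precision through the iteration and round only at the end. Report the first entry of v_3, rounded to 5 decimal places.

Jv0 = (-8.000000, 12.000000); divide by 12.000000 → v1 = (-0.666667, 1.000000)
Jv1 = (8.666667, -1.000000); divide by 8.666667 → v2 = (1.000000, -0.115385)
Jv2 = (-4.692308, 5.653846); divide by 5.653846 → v3 = (-0.829932, 1.000000)
Requested entry of v3: -488/588 = -0.82993

-0.82993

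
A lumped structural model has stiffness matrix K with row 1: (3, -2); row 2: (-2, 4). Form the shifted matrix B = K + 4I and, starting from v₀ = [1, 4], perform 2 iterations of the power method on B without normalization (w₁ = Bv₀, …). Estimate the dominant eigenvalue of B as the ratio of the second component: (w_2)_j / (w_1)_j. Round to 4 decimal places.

B = K + 4I has rows (7, -2); (-2, 8)
w1 = Bv₀ = (-1, 30)
w2 = Bw1 = (-67, 242)
Ratio: 242/30 = 8.0667

8.0667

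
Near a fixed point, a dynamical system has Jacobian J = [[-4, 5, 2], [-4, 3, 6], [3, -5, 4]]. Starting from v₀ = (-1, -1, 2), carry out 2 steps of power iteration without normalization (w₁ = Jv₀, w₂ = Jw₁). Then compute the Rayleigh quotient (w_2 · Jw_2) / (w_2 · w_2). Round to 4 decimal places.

λ ≈ 0.1166

w1 = Jv₀ = (3, 13, 10)
w2 = Jw1 = (73, 87, -16)
Jw2 = (111, -127, -280)
w2·Jw2 = 73·111 + 87·(-127) + (-16)·(-280) = 1534; w2·w2 = 73·73 + 87·87 + (-16)·(-16) = 13154
λ ≈ 1534/13154 = 0.1166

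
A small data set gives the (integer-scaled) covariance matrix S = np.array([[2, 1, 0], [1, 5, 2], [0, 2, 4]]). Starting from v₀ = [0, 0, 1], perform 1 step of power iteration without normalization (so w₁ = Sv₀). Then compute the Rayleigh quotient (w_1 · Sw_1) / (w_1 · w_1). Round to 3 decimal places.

w1 = Sv₀ = (0, 2, 4)
Sw1 = (2, 18, 20)
w1·Sw1 = 0·2 + 2·18 + 4·20 = 116; w1·w1 = 0·0 + 2·2 + 4·4 = 20
λ ≈ 116/20 = 5.800

λ ≈ 5.800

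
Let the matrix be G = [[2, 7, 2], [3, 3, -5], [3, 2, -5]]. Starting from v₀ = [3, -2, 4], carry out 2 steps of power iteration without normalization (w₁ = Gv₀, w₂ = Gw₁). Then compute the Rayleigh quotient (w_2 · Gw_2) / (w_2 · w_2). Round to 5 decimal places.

-1.28923

w1 = Gv₀ = (2·3 + 7·(-2) + 2·4; 3·3 + 3·(-2) + (-5)·4; 3·3 + 2·(-2) + (-5)·4) = (0, -17, -15)
w2 = Gw1 = (2·0 + 7·(-17) + 2·(-15); 3·0 + 3·(-17) + (-5)·(-15); 3·0 + 2·(-17) + (-5)·(-15)) = (-149, 24, 41)
Gw2 = (-48, -580, -604)
w2·Gw2 = (-149)·(-48) + 24·(-580) + 41·(-604) = -31532; w2·w2 = (-149)·(-149) + 24·24 + 41·41 = 24458
λ ≈ -31532/24458 = -1.28923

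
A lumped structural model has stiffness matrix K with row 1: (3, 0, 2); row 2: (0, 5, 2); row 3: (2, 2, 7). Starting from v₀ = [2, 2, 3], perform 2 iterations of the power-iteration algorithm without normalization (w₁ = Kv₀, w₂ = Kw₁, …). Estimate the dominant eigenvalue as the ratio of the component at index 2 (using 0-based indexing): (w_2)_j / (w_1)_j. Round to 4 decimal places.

8.9310

w1 = Kv₀ = (3·2 + 0·2 + 2·3; 0·2 + 5·2 + 2·3; 2·2 + 2·2 + 7·3) = (12, 16, 29)
w2 = Kw1 = (3·12 + 0·16 + 2·29; 0·12 + 5·16 + 2·29; 2·12 + 2·16 + 7·29) = (94, 138, 259)
Ratio at component: 259 / 29 = 8.9310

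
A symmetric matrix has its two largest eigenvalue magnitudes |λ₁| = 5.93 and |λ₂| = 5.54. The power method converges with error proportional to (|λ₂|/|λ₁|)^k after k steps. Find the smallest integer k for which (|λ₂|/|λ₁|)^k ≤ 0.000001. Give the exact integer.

|λ₂/λ₁| = 5.54/5.93 = 0.93423
Need k ≥ ln(0.000001) / ln(0.93423) = -13.8155 / -0.0680 ≈ 203.081
Smallest integer k satisfying the bound: 204

204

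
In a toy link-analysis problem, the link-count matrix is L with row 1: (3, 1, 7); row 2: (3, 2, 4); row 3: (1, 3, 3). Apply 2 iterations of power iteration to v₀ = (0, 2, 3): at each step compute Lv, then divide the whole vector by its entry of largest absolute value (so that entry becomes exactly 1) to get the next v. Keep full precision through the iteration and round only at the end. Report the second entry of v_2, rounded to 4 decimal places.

Lv0 = (23.00000, 16.00000, 15.00000); divide by 23.00000 → v1 = (1.00000, 0.69565, 0.65217)
Lv1 = (8.26087, 7.00000, 5.04348); divide by 8.26087 → v2 = (1.00000, 0.84737, 0.61053)
Requested entry of v2: 161/190 = 0.8474

0.8474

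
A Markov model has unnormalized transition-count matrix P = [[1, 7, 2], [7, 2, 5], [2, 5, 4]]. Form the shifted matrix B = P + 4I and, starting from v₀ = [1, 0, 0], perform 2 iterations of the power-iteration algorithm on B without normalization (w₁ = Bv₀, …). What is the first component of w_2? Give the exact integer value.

B = P + 4I has rows (5, 7, 2); (7, 6, 5); (2, 5, 8)
w1 = Bv₀ = (5·1 + 7·0 + 2·0; 7·1 + 6·0 + 5·0; 2·1 + 5·0 + 8·0) = (5, 7, 2)
w2 = Bw1 = (5·5 + 7·7 + 2·2; 7·5 + 6·7 + 5·2; 2·5 + 5·7 + 8·2) = (78, 87, 61)
Requested component of w2: 78

78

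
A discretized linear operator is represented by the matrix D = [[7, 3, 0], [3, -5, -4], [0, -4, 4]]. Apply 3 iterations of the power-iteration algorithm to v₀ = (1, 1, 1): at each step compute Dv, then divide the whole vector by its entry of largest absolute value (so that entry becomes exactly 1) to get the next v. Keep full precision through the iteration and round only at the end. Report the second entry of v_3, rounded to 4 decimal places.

Dv0 = (10.00000, -6.00000, 0.00000); divide by 10.00000 → v1 = (1.00000, -0.60000, 0.00000)
Dv1 = (5.20000, 6.00000, 2.40000); divide by 6.00000 → v2 = (0.86667, 1.00000, 0.40000)
Dv2 = (9.06667, -4.00000, -2.40000); divide by 9.06667 → v3 = (1.00000, -0.44118, -0.26471)
Requested entry of v3: -240/544 = -0.4412

-0.4412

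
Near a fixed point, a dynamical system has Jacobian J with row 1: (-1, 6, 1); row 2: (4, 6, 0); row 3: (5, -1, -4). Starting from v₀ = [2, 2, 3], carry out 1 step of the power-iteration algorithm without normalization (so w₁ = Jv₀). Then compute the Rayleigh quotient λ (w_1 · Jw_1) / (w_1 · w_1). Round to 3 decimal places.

7.752

w1 = Jv₀ = ((-1)·2 + 6·2 + 1·3; 4·2 + 6·2 + 0·3; 5·2 + (-1)·2 + (-4)·3) = (13, 20, -4)
Jw1 = (103, 172, 61)
w1·Jw1 = 13·103 + 20·172 + (-4)·61 = 4535; w1·w1 = 13·13 + 20·20 + (-4)·(-4) = 585
λ ≈ 4535/585 = 7.752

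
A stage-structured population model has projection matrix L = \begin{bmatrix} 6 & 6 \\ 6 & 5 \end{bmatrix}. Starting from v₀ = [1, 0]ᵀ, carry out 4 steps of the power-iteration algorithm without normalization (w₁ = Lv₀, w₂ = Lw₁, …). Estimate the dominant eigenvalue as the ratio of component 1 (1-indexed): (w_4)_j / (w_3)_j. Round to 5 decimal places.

w1 = Lv₀ = (6·1 + 6·0; 6·1 + 5·0) = (6, 6)
w2 = Lw1 = (6·6 + 6·6; 6·6 + 5·6) = (72, 66)
w3 = Lw2 = (828, 762)
w4 = Lw3 = (9540, 8778)
Ratio at component: 9540 / 828 = 11.52174

11.52174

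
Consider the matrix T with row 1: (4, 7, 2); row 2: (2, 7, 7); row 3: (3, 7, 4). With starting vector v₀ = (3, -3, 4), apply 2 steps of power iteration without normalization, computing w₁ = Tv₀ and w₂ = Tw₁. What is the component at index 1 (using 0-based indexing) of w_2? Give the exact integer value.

w1 = Tv₀ = (4·3 + 7·(-3) + 2·4; 2·3 + 7·(-3) + 7·4; 3·3 + 7·(-3) + 4·4) = (-1, 13, 4)
w2 = Tw1 = (4·(-1) + 7·13 + 2·4; 2·(-1) + 7·13 + 7·4; 3·(-1) + 7·13 + 4·4) = (95, 117, 104)
The requested component of w2 is 117.

117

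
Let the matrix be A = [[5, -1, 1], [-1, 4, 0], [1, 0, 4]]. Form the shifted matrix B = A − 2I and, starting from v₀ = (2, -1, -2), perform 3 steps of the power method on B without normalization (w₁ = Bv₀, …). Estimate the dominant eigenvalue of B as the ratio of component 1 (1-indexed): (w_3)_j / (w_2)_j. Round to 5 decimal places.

μ ≈ 3.82353

B = A − 2I has rows (3, -1, 1); (-1, 2, 0); (1, 0, 2)
w1 = Bv₀ = (3·2 + (-1)·(-1) + 1·(-2); (-1)·2 + 2·(-1) + 0·(-2); 1·2 + 0·(-1) + 2·(-2)) = (5, -4, -2)
w2 = Bw1 = (3·5 + (-1)·(-4) + 1·(-2); (-1)·5 + 2·(-4) + 0·(-2); 1·5 + 0·(-4) + 2·(-2)) = (17, -13, 1)
w3 = Bw2 = (65, -43, 19)
Ratio: 65/17 = 3.82353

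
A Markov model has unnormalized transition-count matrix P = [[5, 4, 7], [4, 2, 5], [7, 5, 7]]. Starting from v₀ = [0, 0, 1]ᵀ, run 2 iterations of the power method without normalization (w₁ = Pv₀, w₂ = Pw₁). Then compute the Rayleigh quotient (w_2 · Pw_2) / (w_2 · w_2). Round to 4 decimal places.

15.9959

w1 = Pv₀ = (5·0 + 4·0 + 7·1; 4·0 + 2·0 + 5·1; 7·0 + 5·0 + 7·1) = (7, 5, 7)
w2 = Pw1 = (5·7 + 4·5 + 7·7; 4·7 + 2·5 + 5·7; 7·7 + 5·5 + 7·7) = (104, 73, 123)
Pw2 = (1673, 1177, 1954)
w2·Pw2 = 104·1673 + 73·1177 + 123·1954 = 500255; w2·w2 = 104·104 + 73·73 + 123·123 = 31274
λ ≈ 500255/31274 = 15.9959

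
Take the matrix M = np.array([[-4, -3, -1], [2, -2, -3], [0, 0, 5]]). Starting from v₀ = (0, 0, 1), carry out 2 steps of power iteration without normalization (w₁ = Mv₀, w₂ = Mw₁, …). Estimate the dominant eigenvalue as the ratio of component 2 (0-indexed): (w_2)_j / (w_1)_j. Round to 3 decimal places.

5.000

w1 = Mv₀ = ((-4)·0 + (-3)·0 + (-1)·1; 2·0 + (-2)·0 + (-3)·1; 0·0 + 0·0 + 5·1) = (-1, -3, 5)
w2 = Mw1 = ((-4)·(-1) + (-3)·(-3) + (-1)·5; 2·(-1) + (-2)·(-3) + (-3)·5; 0·(-1) + 0·(-3) + 5·5) = (8, -11, 25)
Ratio at component: 25 / 5 = 5.000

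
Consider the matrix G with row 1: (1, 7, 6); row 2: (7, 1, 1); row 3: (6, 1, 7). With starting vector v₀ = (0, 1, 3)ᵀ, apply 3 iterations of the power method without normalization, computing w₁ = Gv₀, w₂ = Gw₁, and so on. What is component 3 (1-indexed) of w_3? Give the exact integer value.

3467

w1 = Gv₀ = (25, 4, 22)
w2 = Gw1 = (185, 201, 308)
w3 = Gw2 = (3440, 1804, 3467)
The requested component of w3 is 3467.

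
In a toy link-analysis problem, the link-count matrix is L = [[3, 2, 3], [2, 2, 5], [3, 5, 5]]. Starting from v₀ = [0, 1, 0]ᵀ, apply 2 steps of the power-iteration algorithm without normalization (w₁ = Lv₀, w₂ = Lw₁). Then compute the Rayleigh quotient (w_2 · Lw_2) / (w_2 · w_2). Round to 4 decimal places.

λ ≈ 10.4383

w1 = Lv₀ = (3·0 + 2·1 + 3·0; 2·0 + 2·1 + 5·0; 3·0 + 5·1 + 5·0) = (2, 2, 5)
w2 = Lw1 = (3·2 + 2·2 + 3·5; 2·2 + 2·2 + 5·5; 3·2 + 5·2 + 5·5) = (25, 33, 41)
Lw2 = (264, 321, 445)
w2·Lw2 = 25·264 + 33·321 + 41·445 = 35438; w2·w2 = 25·25 + 33·33 + 41·41 = 3395
λ ≈ 35438/3395 = 10.4383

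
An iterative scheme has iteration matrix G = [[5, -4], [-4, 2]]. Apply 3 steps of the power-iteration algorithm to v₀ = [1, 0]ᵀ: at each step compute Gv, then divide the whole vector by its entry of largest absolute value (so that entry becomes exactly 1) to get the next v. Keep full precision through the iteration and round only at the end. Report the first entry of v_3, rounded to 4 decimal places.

1.0000

Gv0 = (5.00000, -4.00000); divide by 5.00000 → v1 = (1.00000, -0.80000)
Gv1 = (8.20000, -5.60000); divide by 8.20000 → v2 = (1.00000, -0.68293)
Gv2 = (7.73171, -5.36585); divide by 7.73171 → v3 = (1.00000, -0.69401)
Requested entry of v3: 317/317 = 1.0000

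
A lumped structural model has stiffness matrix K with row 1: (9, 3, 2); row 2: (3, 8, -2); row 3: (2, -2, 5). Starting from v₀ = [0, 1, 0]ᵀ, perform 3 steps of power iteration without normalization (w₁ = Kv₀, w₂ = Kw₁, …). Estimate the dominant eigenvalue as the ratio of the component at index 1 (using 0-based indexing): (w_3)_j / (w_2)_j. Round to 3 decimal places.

λ ≈ 10.351

w1 = Kv₀ = (9·0 + 3·1 + 2·0; 3·0 + 8·1 + (-2)·0; 2·0 + (-2)·1 + 5·0) = (3, 8, -2)
w2 = Kw1 = (9·3 + 3·8 + 2·(-2); 3·3 + 8·8 + (-2)·(-2); 2·3 + (-2)·8 + 5·(-2)) = (47, 77, -20)
w3 = Kw2 = (614, 797, -160)
Ratio at component: 797 / 77 = 10.351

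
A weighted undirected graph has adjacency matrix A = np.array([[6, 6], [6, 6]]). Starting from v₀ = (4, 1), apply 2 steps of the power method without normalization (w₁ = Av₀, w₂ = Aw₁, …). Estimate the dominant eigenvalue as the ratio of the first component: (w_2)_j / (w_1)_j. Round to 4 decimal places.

12.0000

w1 = Av₀ = (30, 30)
w2 = Aw1 = (360, 360)
Ratio at component: 360 / 30 = 12.0000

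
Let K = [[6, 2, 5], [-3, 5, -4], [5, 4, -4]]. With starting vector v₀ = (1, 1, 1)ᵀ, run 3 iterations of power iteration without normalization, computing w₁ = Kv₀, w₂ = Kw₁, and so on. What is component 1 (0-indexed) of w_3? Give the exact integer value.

-790

w1 = Kv₀ = (13, -2, 5)
w2 = Kw1 = (99, -69, 37)
w3 = Kw2 = (641, -790, 71)
The requested component of w3 is -790.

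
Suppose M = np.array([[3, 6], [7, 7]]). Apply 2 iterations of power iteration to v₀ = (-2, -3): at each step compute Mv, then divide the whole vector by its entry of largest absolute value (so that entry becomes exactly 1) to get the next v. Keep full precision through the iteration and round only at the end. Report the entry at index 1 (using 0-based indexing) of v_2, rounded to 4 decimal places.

1.0000

Mv0 = (-24.00000, -35.00000); divide by -35.00000 → v1 = (0.68571, 1.00000)
Mv1 = (8.05714, 11.80000); divide by 11.80000 → v2 = (0.68281, 1.00000)
Requested entry of v2: -413/-413 = 1.0000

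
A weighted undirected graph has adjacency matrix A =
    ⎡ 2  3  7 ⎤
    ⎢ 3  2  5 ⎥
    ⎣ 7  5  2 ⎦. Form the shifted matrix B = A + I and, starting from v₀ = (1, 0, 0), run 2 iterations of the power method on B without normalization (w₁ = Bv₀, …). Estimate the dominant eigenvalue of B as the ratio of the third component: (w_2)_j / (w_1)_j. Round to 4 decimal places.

B = A + I has rows (3, 3, 7); (3, 3, 5); (7, 5, 3)
w1 = Bv₀ = (3·1 + 3·0 + 7·0; 3·1 + 3·0 + 5·0; 7·1 + 5·0 + 3·0) = (3, 3, 7)
w2 = Bw1 = (3·3 + 3·3 + 7·7; 3·3 + 3·3 + 5·7; 7·3 + 5·3 + 3·7) = (67, 53, 57)
Ratio: 57/7 = 8.1429

μ ≈ 8.1429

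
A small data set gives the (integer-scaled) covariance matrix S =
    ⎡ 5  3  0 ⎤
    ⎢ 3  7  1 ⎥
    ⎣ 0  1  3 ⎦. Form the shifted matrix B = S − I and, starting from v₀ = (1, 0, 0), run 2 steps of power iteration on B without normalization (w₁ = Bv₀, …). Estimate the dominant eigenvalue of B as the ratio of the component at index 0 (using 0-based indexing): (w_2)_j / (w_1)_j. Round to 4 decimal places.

6.2500

B = S − I has rows (4, 3, 0); (3, 6, 1); (0, 1, 2)
w1 = Bv₀ = (4, 3, 0)
w2 = Bw1 = (25, 30, 3)
Ratio: 25/4 = 6.2500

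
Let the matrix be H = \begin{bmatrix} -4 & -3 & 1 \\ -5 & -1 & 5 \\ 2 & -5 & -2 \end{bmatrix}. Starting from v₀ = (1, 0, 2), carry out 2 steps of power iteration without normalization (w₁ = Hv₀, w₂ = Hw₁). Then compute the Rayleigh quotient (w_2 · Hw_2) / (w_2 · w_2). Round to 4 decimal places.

λ ≈ -1.7565

w1 = Hv₀ = (-2, 5, -2)
w2 = Hw1 = (-9, -5, -25)
Hw2 = (26, -75, 57)
w2·Hw2 = (-9)·26 + (-5)·(-75) + (-25)·57 = -1284; w2·w2 = (-9)·(-9) + (-5)·(-5) + (-25)·(-25) = 731
λ ≈ -1284/731 = -1.7565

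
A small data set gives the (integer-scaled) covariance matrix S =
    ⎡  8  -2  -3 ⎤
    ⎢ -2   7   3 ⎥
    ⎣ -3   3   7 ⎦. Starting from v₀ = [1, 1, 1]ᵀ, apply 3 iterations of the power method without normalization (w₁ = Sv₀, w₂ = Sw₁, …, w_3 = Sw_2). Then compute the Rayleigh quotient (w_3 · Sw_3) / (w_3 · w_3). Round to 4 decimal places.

12.2697

w1 = Sv₀ = (3, 8, 7)
w2 = Sw1 = (-13, 71, 64)
w3 = Sw2 = (-438, 715, 700)
Sw3 = (-7034, 7981, 8359)
w3·Sw3 = (-438)·(-7034) + 715·7981 + 700·8359 = 14638607; w3·w3 = (-438)·(-438) + 715·715 + 700·700 = 1193069
λ ≈ 14638607/1193069 = 12.2697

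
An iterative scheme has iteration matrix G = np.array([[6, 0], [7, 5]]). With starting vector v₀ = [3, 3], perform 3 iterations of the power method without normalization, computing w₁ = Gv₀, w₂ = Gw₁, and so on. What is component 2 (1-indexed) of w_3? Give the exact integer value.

w1 = Gv₀ = (6·3 + 0·3; 7·3 + 5·3) = (18, 36)
w2 = Gw1 = (6·18 + 0·36; 7·18 + 5·36) = (108, 306)
w3 = Gw2 = (648, 2286)
The requested component of w3 is 2286.

2286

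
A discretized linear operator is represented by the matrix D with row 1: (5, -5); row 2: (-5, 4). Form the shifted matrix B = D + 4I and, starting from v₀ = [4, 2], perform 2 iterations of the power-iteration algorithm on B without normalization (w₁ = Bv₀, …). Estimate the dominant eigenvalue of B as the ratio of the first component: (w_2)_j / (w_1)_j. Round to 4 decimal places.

B = D + 4I has rows (9, -5); (-5, 8)
w1 = Bv₀ = (26, -4)
w2 = Bw1 = (254, -162)
Ratio: 254/26 = 9.7692

μ ≈ 9.7692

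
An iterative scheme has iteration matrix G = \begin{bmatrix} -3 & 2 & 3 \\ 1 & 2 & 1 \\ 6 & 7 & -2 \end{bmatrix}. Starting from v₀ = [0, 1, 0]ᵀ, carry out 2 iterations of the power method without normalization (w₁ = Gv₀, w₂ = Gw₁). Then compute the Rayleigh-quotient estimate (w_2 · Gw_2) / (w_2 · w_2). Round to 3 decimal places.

λ ≈ 4.463

w1 = Gv₀ = ((-3)·0 + 2·1 + 3·0; 1·0 + 2·1 + 1·0; 6·0 + 7·1 + (-2)·0) = (2, 2, 7)
w2 = Gw1 = ((-3)·2 + 2·2 + 3·7; 1·2 + 2·2 + 1·7; 6·2 + 7·2 + (-2)·7) = (19, 13, 12)
Gw2 = (5, 57, 181)
w2·Gw2 = 19·5 + 13·57 + 12·181 = 3008; w2·w2 = 19·19 + 13·13 + 12·12 = 674
λ ≈ 3008/674 = 4.463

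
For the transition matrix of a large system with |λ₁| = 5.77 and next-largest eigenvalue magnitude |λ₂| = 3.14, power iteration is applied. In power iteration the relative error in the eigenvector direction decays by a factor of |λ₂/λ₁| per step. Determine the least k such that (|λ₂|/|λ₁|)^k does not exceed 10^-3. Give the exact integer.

|λ₂/λ₁| = 3.14/5.77 = 0.54419
Need k ≥ ln(10^-3) / ln(0.54419) = -6.9078 / -0.6084 ≈ 11.353
Smallest integer k satisfying the bound: 12

12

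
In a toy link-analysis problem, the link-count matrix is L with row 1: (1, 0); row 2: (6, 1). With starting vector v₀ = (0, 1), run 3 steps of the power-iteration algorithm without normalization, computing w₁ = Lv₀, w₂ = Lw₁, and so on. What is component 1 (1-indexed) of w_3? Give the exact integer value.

w1 = Lv₀ = (1·0 + 0·1; 6·0 + 1·1) = (0, 1)
w2 = Lw1 = (1·0 + 0·1; 6·0 + 1·1) = (0, 1)
w3 = Lw2 = (0, 1)
The requested component of w3 is 0.

0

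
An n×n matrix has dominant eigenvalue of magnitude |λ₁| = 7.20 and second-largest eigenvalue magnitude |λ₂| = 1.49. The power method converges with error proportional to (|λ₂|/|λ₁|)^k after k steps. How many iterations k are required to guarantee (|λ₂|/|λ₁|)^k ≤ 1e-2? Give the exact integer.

3

|λ₂/λ₁| = 1.49/7.20 = 0.20694
Need k ≥ ln(1e-2) / ln(0.20694) = -4.6052 / -1.5753 ≈ 2.923
Smallest integer k satisfying the bound: 3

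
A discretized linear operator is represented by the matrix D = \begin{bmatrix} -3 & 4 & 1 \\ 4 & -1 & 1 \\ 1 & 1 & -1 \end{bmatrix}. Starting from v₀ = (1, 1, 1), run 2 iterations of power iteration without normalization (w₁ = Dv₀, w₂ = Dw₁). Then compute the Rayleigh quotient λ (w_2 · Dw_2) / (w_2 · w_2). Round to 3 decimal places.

λ ≈ 1.094

w1 = Dv₀ = ((-3)·1 + 4·1 + 1·1; 4·1 + (-1)·1 + 1·1; 1·1 + 1·1 + (-1)·1) = (2, 4, 1)
w2 = Dw1 = ((-3)·2 + 4·4 + 1·1; 4·2 + (-1)·4 + 1·1; 1·2 + 1·4 + (-1)·1) = (11, 5, 5)
Dw2 = (-8, 44, 11)
w2·Dw2 = 11·(-8) + 5·44 + 5·11 = 187; w2·w2 = 11·11 + 5·5 + 5·5 = 171
λ ≈ 187/171 = 1.094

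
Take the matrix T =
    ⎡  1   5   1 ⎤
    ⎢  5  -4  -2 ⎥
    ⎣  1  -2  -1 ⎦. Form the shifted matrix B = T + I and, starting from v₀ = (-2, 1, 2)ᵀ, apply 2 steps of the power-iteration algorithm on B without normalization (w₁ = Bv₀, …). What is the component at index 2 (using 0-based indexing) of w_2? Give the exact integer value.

37

B = T + I has rows (2, 5, 1); (5, -3, -2); (1, -2, 0)
w1 = Bv₀ = (3, -17, -4)
w2 = Bw1 = (-83, 74, 37)
Requested component of w2: 37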